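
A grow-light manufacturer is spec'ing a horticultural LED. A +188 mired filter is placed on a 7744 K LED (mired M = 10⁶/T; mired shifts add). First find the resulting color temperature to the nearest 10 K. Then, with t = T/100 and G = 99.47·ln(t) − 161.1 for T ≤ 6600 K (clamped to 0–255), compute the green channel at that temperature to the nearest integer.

M_in = 10⁶/7744 = 129.13; M_out = 129.13 + (+188) = 317.13.
T_out = 10⁶/317.13 = 3153.3 K → 3150 K; t = 31.5.
G = 99.47·ln 31.5 − 161.1 = 99.47·3.4500 − 161.1 = 182.070.
Rounded: 182.

182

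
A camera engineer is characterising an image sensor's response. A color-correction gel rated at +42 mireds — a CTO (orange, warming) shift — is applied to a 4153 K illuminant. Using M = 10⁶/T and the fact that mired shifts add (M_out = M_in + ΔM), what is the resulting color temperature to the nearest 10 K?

M_in = 10⁶/4153 = 240.79 mireds.
M_out = 240.79 + (+42) = 282.79 mireds.
T_out = 10⁶/282.79 = 3536.2 K → 3540 K.

3540 K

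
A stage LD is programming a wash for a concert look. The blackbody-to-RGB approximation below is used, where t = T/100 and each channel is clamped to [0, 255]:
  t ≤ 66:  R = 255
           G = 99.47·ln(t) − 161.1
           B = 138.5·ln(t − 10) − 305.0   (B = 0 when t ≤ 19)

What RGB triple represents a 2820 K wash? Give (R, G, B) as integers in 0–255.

t = 2820/100 = 28.2; the t ≤ 66 branch applies.
R = 255 by definition for t ≤ 66.
G = 99.47·ln 28.2 − 161.1 = 99.47·3.3393 − 161.1 = 171.062.
B = 138.5·ln(28.2 − 10) − 305.0 = 138.5·ln 18.2 − 305.0 = 138.5·2.9014 − 305.0 = 96.847.
Rounded: (255, 171, 97).

(255, 171, 97)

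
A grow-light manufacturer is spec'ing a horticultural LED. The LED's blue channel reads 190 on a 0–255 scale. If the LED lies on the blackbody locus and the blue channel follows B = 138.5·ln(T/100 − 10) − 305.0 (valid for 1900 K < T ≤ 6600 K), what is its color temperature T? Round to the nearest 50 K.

ln(t − 10) = (190 + 305.0) / 138.5 = 3.5740.
t − 10 = e^3.5740 = 35.659, so t = 45.659.
T = 100·t = 4566 K → 4550 K to the nearest 50 K.

4550 K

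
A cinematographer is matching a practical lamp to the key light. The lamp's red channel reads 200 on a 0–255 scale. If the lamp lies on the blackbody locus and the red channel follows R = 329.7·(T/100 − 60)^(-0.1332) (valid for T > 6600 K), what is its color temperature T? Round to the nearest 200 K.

10200 K

(t − 60)^(-0.1332) = 200/329.7 = 0.60661.
t − 60 = 0.60661^(1/-0.1332) = 0.60661^(-7.508) = 42.638, so t = 102.638.
T = 100·t = 10264 K → 10200 K to the nearest 200 K.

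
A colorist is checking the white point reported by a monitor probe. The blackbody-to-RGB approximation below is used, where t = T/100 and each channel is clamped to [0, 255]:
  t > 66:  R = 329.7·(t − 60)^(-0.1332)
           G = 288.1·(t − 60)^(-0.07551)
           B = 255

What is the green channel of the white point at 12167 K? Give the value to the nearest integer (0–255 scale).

t = 12167/100 = 121.67; the t > 66 branch applies.
G = 288.1·(121.67 − 60)^(-0.07551) = 288.1·61.67^(-0.07551) = 288.1·0.73254 = 211.045.
Rounded: 211.

211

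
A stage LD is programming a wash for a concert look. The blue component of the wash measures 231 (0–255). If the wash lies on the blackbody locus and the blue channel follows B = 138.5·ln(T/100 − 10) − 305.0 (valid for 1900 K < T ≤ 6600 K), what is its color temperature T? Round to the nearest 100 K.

ln(t − 10) = (231 + 305.0) / 138.5 = 3.8700.
t − 10 = e^3.8700 = 47.944, so t = 57.944.
T = 100·t = 5794 K → 5800 K to the nearest 100 K.

5800 K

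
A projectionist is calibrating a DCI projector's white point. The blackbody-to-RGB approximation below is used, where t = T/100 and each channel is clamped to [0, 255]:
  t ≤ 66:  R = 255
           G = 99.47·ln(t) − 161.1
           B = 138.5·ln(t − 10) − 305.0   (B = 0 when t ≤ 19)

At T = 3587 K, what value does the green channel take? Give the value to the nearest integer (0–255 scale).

t = 3587/100 = 35.87; the t ≤ 66 branch applies.
G = 99.47·ln 35.87 − 161.1 = 99.47·3.5799 − 161.1 = 194.993.
Rounded: 195.

195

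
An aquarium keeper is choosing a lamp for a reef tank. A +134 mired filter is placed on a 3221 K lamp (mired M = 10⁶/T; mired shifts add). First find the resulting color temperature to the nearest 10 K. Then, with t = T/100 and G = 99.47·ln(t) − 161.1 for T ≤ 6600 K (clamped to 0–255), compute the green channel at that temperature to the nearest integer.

M_in = 10⁶/3221 = 310.46; M_out = 310.46 + (+134) = 444.46.
T_out = 10⁶/444.46 = 2249.9 K → 2250 K; t = 22.5.
G = 99.47·ln 22.5 − 161.1 = 99.47·3.1135 − 161.1 = 148.601.
Rounded: 149.

149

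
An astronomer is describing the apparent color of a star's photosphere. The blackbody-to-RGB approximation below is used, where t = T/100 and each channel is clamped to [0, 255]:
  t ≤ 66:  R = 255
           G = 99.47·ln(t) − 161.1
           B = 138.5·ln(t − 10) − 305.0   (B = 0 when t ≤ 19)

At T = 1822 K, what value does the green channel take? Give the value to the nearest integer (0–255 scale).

128

t = 1822/100 = 18.22; the t ≤ 66 branch applies.
G = 99.47·ln 18.22 − 161.1 = 99.47·2.9025 − 161.1 = 127.614.
Rounded: 128.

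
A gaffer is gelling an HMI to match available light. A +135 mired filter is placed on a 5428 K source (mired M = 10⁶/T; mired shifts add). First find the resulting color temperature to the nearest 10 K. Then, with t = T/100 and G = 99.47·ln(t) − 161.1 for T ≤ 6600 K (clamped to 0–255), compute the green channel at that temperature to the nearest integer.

M_in = 10⁶/5428 = 184.23; M_out = 184.23 + (+135) = 319.23.
T_out = 10⁶/319.23 = 3132.5 K → 3130 K; t = 31.3.
G = 99.47·ln 31.3 − 161.1 = 99.47·3.4436 − 161.1 = 181.437.
Rounded: 181.

181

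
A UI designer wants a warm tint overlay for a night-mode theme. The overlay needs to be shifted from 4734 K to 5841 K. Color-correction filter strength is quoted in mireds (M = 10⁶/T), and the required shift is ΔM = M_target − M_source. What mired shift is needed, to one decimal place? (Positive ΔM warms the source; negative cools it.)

M_source = 10⁶/4734 = 211.238; M_target = 10⁶/5841 = 171.204.
ΔM = 171.204 − 211.238 = -40.034 → -40.0 mireds, a cooling shift.

-40.0 mireds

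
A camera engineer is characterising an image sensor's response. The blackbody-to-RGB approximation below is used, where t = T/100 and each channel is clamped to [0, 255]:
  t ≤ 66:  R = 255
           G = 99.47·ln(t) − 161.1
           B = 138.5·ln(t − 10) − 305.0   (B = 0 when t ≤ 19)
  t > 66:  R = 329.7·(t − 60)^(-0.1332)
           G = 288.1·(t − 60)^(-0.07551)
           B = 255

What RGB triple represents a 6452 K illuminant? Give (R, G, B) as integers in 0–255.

(255, 253, 249)

t = 6452/100 = 64.52; the t ≤ 66 branch applies.
R = 255 by definition for t ≤ 66.
G = 99.47·ln 64.52 − 161.1 = 99.47·4.1670 − 161.1 = 253.389.
B = 138.5·ln(64.52 − 10) − 305.0 = 138.5·ln 54.52 − 305.0 = 138.5·3.9986 − 305.0 = 248.802.
Rounded: (255, 253, 249).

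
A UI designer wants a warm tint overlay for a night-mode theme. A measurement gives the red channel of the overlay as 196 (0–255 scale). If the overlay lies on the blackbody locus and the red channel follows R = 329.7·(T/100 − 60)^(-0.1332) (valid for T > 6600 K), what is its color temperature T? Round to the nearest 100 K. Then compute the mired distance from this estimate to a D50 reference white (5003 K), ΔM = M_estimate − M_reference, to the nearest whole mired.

(t − 60)^(-0.1332) = 196/329.7 = 0.59448.
t − 60 = 0.59448^(1/-0.1332) = 0.59448^(-7.508) = 49.621, so t = 109.621.
T = 100·t = 10962 K → 11000 K to the nearest 100 K.
M_estimate = 10⁶/11000 = 90.91; M_reference = 10⁶/5003 = 199.88.
ΔM = 90.91 − 199.88 = -108.97 → -109 mireds.

-109 mireds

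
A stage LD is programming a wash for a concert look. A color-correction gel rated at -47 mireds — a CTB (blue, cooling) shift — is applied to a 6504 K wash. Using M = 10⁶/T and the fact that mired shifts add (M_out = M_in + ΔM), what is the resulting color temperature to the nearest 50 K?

M_in = 10⁶/6504 = 153.75 mireds.
M_out = 153.75 + (-47) = 106.75 mireds.
T_out = 10⁶/106.75 = 9367.5 K → 9350 K.

9350 K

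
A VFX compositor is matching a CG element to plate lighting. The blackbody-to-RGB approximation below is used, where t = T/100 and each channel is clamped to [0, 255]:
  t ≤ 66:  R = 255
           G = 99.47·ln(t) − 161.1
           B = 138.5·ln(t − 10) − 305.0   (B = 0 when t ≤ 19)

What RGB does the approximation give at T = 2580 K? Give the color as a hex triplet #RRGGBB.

#FFA24D

t = 2580/100 = 25.8; the t ≤ 66 branch applies.
R = 255 by definition for t ≤ 66.
G = 99.47·ln 25.8 − 161.1 = 99.47·3.2504 − 161.1 = 162.215.
B = 138.5·ln(25.8 − 10) − 305.0 = 138.5·ln 15.8 − 305.0 = 138.5·2.7600 − 305.0 = 77.261.
Rounded: (255, 162, 77).
In hex: #FFA24D.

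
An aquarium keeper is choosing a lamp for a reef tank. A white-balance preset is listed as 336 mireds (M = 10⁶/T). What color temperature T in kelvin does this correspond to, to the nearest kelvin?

2976 K

T = 10⁶ / 336 = 2976.19 K → 2976 K.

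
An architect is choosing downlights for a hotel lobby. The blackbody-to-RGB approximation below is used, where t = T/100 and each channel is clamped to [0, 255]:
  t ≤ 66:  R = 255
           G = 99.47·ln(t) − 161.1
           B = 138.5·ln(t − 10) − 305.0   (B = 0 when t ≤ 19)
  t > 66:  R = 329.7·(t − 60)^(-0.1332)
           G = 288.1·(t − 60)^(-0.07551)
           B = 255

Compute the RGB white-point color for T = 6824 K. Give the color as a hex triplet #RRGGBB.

#F9F6FF

t = 6824/100 = 68.24; the t > 66 branch applies.
R = 329.7·(68.24 − 60)^(-0.1332) = 329.7·8.24^(-0.1332) = 329.7·0.75509 = 248.953.
G = 288.1·(68.24 − 60)^(-0.07551) = 288.1·8.24^(-0.07551) = 288.1·0.85278 = 245.687.
B = 255 by definition for t > 66.
Rounded: (249, 246, 255).
In hex: #F9F6FF.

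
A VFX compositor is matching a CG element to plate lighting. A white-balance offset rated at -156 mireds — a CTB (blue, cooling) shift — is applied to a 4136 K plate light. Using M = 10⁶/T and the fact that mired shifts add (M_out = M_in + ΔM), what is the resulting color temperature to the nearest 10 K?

11660 K

M_in = 10⁶/4136 = 241.78 mireds.
M_out = 241.78 + (-156) = 85.78 mireds.
T_out = 10⁶/85.78 = 11657.8 K → 11660 K.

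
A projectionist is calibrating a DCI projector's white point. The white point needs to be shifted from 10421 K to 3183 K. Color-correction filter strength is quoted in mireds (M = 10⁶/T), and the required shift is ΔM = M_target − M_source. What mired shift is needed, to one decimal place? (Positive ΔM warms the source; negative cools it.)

M_source = 10⁶/10421 = 95.960; M_target = 10⁶/3183 = 314.169.
ΔM = 314.169 − 95.960 = 218.209 → +218.2 mireds, a warming shift.

+218.2 mireds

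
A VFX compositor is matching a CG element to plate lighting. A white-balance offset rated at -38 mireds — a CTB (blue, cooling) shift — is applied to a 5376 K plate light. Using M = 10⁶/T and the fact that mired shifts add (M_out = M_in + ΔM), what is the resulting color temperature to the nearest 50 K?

6750 K

M_in = 10⁶/5376 = 186.01 mireds.
M_out = 186.01 + (-38) = 148.01 mireds.
T_out = 10⁶/148.01 = 6756.2 K → 6750 K.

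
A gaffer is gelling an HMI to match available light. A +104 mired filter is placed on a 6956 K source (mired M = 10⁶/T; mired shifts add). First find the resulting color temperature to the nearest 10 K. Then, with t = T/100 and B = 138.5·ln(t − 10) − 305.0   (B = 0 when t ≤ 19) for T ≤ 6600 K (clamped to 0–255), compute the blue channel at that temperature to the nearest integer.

M_in = 10⁶/6956 = 143.76; M_out = 143.76 + (+104) = 247.76.
T_out = 10⁶/247.76 = 4036.2 K → 4040 K; t = 40.4.
B = 138.5·ln(40.4 − 10) − 305.0 = 138.5·ln 30.4 − 305.0 = 138.5·3.4144 − 305.0 = 167.900.
Rounded: 168.

168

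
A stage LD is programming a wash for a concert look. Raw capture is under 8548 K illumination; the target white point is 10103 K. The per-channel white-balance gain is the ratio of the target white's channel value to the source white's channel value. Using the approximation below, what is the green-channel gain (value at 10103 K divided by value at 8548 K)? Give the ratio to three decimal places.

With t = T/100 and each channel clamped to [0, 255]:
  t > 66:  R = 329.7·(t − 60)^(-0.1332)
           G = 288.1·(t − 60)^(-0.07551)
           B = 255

At 8548 K (t = 85.48):
  G = 288.1·(85.48 − 60)^(-0.07551) = 288.1·25.48^(-0.07551) = 288.1·0.78310 = 225.611.
At 10103 K (t = 101.03):
  G = 288.1·(101.03 − 60)^(-0.07551) = 288.1·41.03^(-0.07551) = 288.1·0.75543 = 217.640.
Gain = 217.640 / 225.611 = 0.9647 → 0.965.

0.965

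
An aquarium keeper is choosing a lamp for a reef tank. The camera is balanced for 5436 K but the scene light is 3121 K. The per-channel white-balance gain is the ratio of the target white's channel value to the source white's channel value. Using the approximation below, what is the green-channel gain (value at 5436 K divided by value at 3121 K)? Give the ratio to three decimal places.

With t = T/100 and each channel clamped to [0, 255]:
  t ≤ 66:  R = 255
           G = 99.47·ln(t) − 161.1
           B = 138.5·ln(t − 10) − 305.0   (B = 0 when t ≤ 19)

1.305

At 3121 K (t = 31.21):
  G = 99.47·ln 31.21 − 161.1 = 99.47·3.4407 − 161.1 = 181.150.
At 5436 K (t = 54.36):
  G = 99.47·ln 54.36 − 161.1 = 99.47·3.9956 − 161.1 = 236.345.
Gain = 236.345 / 181.150 = 1.3047 → 1.305.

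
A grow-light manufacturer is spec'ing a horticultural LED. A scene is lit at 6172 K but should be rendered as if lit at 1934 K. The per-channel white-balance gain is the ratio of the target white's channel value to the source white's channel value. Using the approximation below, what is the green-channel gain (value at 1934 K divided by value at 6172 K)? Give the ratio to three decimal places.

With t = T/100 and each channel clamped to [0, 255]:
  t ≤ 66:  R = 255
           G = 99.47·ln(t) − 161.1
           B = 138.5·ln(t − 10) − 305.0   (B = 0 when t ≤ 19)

At 6172 K (t = 61.72):
  G = 99.47·ln 61.72 − 161.1 = 99.47·4.1226 − 161.1 = 248.976.
At 1934 K (t = 19.34):
  G = 99.47·ln 19.34 − 161.1 = 99.47·2.9622 − 161.1 = 133.548.
Gain = 133.548 / 248.976 = 0.5364 → 0.536.

0.536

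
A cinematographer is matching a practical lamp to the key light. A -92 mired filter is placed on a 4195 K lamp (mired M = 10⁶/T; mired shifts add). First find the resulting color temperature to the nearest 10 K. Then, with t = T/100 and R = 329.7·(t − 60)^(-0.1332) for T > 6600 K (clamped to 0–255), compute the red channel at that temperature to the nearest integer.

M_in = 10⁶/4195 = 238.38; M_out = 238.38 + (-92) = 146.38.
T_out = 10⁶/146.38 = 6831.6 K → 6830 K; t = 68.3.
R = 329.7·(68.3 − 60)^(-0.1332) = 329.7·8.3^(-0.1332) = 329.7·0.75436 = 248.713.
Rounded: 249.

249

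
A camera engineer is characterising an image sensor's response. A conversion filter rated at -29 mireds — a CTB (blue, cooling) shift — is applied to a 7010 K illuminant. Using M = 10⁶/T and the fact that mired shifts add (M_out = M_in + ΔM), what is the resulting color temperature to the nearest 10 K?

M_in = 10⁶/7010 = 142.65 mireds.
M_out = 142.65 + (-29) = 113.65 mireds.
T_out = 10⁶/113.65 = 8798.7 K → 8800 K.

8800 K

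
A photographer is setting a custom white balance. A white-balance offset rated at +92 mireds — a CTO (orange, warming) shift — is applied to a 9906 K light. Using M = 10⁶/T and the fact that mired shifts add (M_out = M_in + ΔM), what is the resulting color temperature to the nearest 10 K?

M_in = 10⁶/9906 = 100.95 mireds.
M_out = 100.95 + (+92) = 192.95 mireds.
T_out = 10⁶/192.95 = 5182.7 K → 5180 K.

5180 K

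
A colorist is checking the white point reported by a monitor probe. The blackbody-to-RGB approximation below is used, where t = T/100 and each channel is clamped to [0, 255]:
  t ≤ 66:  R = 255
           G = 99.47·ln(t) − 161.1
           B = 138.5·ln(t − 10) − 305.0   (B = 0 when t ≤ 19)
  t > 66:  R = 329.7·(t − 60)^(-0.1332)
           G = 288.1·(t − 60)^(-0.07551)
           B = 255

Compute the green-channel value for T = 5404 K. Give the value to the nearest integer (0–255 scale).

236

t = 5404/100 = 54.04; the t ≤ 66 branch applies.
G = 99.47·ln 54.04 − 161.1 = 99.47·3.9897 − 161.1 = 235.758.
Rounded: 236.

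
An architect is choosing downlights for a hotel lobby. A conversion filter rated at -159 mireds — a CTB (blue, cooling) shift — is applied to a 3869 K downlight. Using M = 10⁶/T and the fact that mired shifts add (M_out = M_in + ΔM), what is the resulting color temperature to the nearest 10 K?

10050 K

M_in = 10⁶/3869 = 258.46 mireds.
M_out = 258.46 + (-159) = 99.46 mireds.
T_out = 10⁶/99.46 = 10053.8 K → 10050 K.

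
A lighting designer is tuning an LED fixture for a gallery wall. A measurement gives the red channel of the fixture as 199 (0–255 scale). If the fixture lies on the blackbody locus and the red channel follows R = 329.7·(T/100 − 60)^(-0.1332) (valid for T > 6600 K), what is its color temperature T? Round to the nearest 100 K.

(t − 60)^(-0.1332) = 199/329.7 = 0.60358.
t − 60 = 0.60358^(1/-0.1332) = 0.60358^(-7.508) = 44.273, so t = 104.273.
T = 100·t = 10427 K → 10400 K to the nearest 100 K.

10400 K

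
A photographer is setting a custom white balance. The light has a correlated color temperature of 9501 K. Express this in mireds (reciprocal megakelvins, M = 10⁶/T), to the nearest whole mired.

105 mireds

M = 10⁶ / 9501 = 105.252 → 105 mireds.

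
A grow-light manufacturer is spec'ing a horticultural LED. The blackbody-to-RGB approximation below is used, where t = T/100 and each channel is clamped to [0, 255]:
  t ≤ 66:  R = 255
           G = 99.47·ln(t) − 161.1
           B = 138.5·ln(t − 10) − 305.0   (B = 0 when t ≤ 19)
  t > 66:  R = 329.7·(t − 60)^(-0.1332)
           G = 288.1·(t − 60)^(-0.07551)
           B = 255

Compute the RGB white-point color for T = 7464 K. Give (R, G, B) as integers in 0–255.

(231, 235, 255)

t = 7464/100 = 74.64; the t > 66 branch applies.
R = 329.7·(74.64 − 60)^(-0.1332) = 329.7·14.64^(-0.1332) = 329.7·0.69944 = 230.605.
G = 288.1·(74.64 − 60)^(-0.07551) = 288.1·14.64^(-0.07551) = 288.1·0.81656 = 235.252.
B = 255 by definition for t > 66.
Rounded: (231, 235, 255).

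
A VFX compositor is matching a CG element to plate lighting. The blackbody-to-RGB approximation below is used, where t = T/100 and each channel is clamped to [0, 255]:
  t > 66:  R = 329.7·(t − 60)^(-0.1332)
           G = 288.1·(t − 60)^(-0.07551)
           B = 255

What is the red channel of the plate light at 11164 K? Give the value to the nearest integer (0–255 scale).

195

t = 11164/100 = 111.64; the t > 66 branch applies.
R = 329.7·(111.64 − 60)^(-0.1332) = 329.7·51.64^(-0.1332) = 329.7·0.59133 = 194.962.
Rounded: 195.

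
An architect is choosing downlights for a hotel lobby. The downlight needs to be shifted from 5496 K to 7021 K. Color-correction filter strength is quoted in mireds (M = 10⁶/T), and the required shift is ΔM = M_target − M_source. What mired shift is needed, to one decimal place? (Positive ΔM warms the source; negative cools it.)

-39.5 mireds

M_source = 10⁶/5496 = 181.951; M_target = 10⁶/7021 = 142.430.
ΔM = 142.430 − 181.951 = -39.521 → -39.5 mireds, a cooling shift.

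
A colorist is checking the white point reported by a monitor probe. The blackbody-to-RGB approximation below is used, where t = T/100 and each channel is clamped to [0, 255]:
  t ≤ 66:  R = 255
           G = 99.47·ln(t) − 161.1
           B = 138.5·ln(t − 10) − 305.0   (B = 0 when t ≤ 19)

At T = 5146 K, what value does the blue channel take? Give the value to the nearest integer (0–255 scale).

t = 5146/100 = 51.46; the t ≤ 66 branch applies.
B = 138.5·ln(51.46 − 10) − 305.0 = 138.5·ln 41.46 − 305.0 = 138.5·3.7247 − 305.0 = 210.875.
Rounded: 211.

211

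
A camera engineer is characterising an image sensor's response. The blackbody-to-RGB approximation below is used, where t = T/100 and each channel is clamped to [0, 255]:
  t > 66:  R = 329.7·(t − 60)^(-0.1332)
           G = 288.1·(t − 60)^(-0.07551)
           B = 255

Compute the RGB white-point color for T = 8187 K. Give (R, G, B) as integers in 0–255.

(219, 228, 255)

t = 8187/100 = 81.87; the t > 66 branch applies.
R = 329.7·(81.87 − 60)^(-0.1332) = 329.7·21.87^(-0.1332) = 329.7·0.66303 = 218.600.
G = 288.1·(81.87 − 60)^(-0.07551) = 288.1·21.87^(-0.07551) = 288.1·0.79219 = 228.229.
B = 255 by definition for t > 66.
Rounded: (219, 228, 255).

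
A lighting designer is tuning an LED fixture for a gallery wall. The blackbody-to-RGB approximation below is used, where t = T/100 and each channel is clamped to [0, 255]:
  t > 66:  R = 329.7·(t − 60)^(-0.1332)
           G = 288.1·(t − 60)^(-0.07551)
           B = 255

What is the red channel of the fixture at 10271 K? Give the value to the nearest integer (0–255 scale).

200

t = 10271/100 = 102.71; the t > 66 branch applies.
R = 329.7·(102.71 − 60)^(-0.1332) = 329.7·42.71^(-0.1332) = 329.7·0.60648 = 199.955.
Rounded: 200.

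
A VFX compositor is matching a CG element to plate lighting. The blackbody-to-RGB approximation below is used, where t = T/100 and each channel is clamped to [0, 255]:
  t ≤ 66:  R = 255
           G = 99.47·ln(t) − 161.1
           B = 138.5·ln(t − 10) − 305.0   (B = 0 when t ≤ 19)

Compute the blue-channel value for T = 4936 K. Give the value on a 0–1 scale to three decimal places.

0.799

t = 4936/100 = 49.36; the t ≤ 66 branch applies.
B = 138.5·ln(49.36 − 10) − 305.0 = 138.5·ln 39.36 − 305.0 = 138.5·3.6728 − 305.0 = 203.676.
On a 0–1 scale: 203.676/255 = 0.7987 → 0.799.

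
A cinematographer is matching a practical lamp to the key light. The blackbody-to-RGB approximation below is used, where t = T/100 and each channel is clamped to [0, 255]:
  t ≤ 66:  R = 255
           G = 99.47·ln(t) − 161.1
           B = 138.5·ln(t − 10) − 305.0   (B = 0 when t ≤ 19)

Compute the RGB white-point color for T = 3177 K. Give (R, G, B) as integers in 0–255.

t = 3177/100 = 31.77; the t ≤ 66 branch applies.
R = 255 by definition for t ≤ 66.
G = 99.47·ln 31.77 − 161.1 = 99.47·3.4585 − 161.1 = 182.919.
B = 138.5·ln(31.77 − 10) − 305.0 = 138.5·ln 21.77 − 305.0 = 138.5·3.0805 − 305.0 = 121.654.
Rounded: (255, 183, 122).

(255, 183, 122)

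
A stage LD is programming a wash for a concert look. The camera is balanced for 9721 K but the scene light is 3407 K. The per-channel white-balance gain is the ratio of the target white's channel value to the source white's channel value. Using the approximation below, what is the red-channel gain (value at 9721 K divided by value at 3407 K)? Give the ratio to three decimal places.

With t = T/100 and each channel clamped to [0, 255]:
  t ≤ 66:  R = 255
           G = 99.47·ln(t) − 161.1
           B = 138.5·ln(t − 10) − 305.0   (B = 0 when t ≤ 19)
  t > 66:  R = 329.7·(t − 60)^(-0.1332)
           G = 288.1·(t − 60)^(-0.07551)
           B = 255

At 3407 K (t = 34.07):
  R = 255 by definition for t ≤ 66.
At 9721 K (t = 97.21):
  R = 329.7·(97.21 − 60)^(-0.1332) = 329.7·37.21^(-0.1332) = 329.7·0.61771 = 203.661.
Gain = 203.661 / 255.000 = 0.7987 → 0.799.

0.799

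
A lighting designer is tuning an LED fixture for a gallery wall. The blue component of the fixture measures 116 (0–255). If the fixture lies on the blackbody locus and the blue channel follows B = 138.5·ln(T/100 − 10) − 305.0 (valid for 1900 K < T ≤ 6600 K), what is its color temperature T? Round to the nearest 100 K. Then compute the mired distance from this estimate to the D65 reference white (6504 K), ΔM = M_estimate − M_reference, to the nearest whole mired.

ln(t − 10) = (116 + 305.0) / 138.5 = 3.0397.
t − 10 = e^3.0397 = 20.899, so t = 30.899.
T = 100·t = 3090 K → 3100 K to the nearest 100 K.
M_estimate = 10⁶/3100 = 322.58; M_reference = 10⁶/6504 = 153.75.
ΔM = 322.58 − 153.75 = 168.83 → +169 mireds.

+169 mireds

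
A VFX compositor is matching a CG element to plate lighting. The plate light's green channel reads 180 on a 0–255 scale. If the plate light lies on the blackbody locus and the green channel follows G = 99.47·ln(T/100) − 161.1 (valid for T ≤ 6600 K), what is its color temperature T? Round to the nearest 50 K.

3100 K

ln t = (180 + 161.1) / 99.47 = 3.4292.
t = e^3.4292 = 30.851.
T = 100·t = 3085 K → 3100 K to the nearest 50 K.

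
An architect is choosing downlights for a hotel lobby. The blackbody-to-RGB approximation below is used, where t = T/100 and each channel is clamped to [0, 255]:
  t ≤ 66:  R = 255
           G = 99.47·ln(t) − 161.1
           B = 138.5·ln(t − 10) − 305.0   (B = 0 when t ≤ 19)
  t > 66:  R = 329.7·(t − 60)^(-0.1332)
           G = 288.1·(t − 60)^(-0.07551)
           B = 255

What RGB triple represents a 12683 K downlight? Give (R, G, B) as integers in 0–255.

(188, 210, 255)

t = 12683/100 = 126.83; the t > 66 branch applies.
R = 329.7·(126.83 − 60)^(-0.1332) = 329.7·66.83^(-0.1332) = 329.7·0.57137 = 188.379.
G = 288.1·(126.83 − 60)^(-0.07551) = 288.1·66.83^(-0.07551) = 288.1·0.72811 = 209.768.
B = 255 by definition for t > 66.
Rounded: (188, 210, 255).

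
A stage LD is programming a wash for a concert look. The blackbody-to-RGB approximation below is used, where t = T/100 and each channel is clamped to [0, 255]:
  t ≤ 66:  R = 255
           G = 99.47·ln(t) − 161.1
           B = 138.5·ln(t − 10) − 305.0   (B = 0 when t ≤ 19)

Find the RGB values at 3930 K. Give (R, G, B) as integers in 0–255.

t = 3930/100 = 39.3; the t ≤ 66 branch applies.
R = 255 by definition for t ≤ 66.
G = 99.47·ln 39.3 − 161.1 = 99.47·3.6712 − 161.1 = 204.077.
B = 138.5·ln(39.3 − 10) − 305.0 = 138.5·ln 29.3 − 305.0 = 138.5·3.3776 − 305.0 = 162.796.
Rounded: (255, 204, 163).

(255, 204, 163)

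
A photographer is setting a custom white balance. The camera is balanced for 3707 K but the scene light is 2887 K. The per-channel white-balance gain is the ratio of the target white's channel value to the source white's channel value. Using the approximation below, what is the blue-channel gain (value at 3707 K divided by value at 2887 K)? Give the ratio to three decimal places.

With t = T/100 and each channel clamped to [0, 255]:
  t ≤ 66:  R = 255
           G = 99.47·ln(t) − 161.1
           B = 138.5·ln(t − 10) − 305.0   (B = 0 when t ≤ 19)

1.491

At 2887 K (t = 28.87):
  B = 138.5·ln(28.87 − 10) − 305.0 = 138.5·ln 18.87 − 305.0 = 138.5·2.9376 − 305.0 = 101.854.
At 3707 K (t = 37.07):
  B = 138.5·ln(37.07 − 10) − 305.0 = 138.5·ln 27.07 − 305.0 = 138.5·3.2984 − 305.0 = 151.832.
Gain = 151.832 / 101.854 = 1.4907 → 1.491.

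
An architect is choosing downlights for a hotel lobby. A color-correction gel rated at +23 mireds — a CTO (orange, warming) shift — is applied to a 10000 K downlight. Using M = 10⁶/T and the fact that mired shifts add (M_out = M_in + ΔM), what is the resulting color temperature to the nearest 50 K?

8150 K

M_in = 10⁶/10000 = 100.00 mireds.
M_out = 100.00 + (+23) = 123.00 mireds.
T_out = 10⁶/123.00 = 8130.1 K → 8150 K.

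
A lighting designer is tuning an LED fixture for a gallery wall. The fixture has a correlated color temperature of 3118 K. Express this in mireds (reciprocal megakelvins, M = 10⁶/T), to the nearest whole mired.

321 mireds

M = 10⁶ / 3118 = 320.718 → 321 mireds.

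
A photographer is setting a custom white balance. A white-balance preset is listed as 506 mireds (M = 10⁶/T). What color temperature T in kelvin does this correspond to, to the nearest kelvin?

1976 K

T = 10⁶ / 506 = 1976.28 K → 1976 K.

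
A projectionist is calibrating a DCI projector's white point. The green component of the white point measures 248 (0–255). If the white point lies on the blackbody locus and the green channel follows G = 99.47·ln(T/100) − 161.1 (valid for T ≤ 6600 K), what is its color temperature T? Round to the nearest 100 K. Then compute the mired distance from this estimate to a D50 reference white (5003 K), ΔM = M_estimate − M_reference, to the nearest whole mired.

ln t = (248 + 161.1) / 99.47 = 4.1128.
t = e^4.1128 = 61.117.
T = 100·t = 6112 K → 6100 K to the nearest 100 K.
M_estimate = 10⁶/6100 = 163.93; M_reference = 10⁶/5003 = 199.88.
ΔM = 163.93 − 199.88 = -35.95 → -36 mireds.

-36 mireds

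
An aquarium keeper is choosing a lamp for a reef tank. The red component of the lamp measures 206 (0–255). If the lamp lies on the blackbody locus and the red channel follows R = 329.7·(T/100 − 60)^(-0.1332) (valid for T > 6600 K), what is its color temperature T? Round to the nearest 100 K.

(t − 60)^(-0.1332) = 206/329.7 = 0.62481.
t − 60 = 0.62481^(1/-0.1332) = 0.62481^(-7.508) = 34.152, so t = 94.152.
T = 100·t = 9415 K → 9400 K to the nearest 100 K.

9400 K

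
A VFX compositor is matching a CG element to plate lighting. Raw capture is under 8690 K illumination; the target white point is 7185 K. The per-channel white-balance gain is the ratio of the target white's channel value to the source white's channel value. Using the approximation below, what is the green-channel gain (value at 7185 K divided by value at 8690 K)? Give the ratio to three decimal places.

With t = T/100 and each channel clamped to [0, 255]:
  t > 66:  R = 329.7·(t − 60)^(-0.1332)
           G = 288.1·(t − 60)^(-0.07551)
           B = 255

1.064

At 8690 K (t = 86.9):
  G = 288.1·(86.9 − 60)^(-0.07551) = 288.1·26.9^(-0.07551) = 288.1·0.77990 = 224.689.
At 7185 K (t = 71.85):
  G = 288.1·(71.85 − 60)^(-0.07551) = 288.1·11.85^(-0.07551) = 288.1·0.82970 = 239.038.
Gain = 239.038 / 224.689 = 1.0639 → 1.064.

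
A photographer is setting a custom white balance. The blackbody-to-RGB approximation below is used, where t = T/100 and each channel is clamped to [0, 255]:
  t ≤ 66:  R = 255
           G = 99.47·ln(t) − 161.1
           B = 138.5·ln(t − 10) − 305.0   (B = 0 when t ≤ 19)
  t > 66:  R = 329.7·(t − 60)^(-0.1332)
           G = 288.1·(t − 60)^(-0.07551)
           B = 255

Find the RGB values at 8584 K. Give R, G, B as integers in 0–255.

R=214, G=225, B=255

t = 8584/100 = 85.84; the t > 66 branch applies.
R = 329.7·(85.84 − 60)^(-0.1332) = 329.7·25.84^(-0.1332) = 329.7·0.64846 = 213.797.
G = 288.1·(85.84 − 60)^(-0.07551) = 288.1·25.84^(-0.07551) = 288.1·0.78227 = 225.373.
B = 255 by definition for t > 66.
Rounded: (214, 225, 255).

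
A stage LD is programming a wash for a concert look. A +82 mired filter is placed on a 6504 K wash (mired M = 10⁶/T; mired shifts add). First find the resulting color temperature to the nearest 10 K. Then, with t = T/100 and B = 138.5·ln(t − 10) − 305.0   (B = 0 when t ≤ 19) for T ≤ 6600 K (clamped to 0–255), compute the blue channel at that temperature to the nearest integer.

M_in = 10⁶/6504 = 153.75; M_out = 153.75 + (+82) = 235.75.
T_out = 10⁶/235.75 = 4241.8 K → 4240 K; t = 42.4.
B = 138.5·ln(42.4 − 10) − 305.0 = 138.5·ln 32.4 − 305.0 = 138.5·3.4782 − 305.0 = 176.725.
Rounded: 177.

177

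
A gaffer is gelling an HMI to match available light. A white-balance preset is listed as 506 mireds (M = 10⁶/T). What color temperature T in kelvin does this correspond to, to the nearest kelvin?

1976 K

T = 10⁶ / 506 = 1976.28 K → 1976 K.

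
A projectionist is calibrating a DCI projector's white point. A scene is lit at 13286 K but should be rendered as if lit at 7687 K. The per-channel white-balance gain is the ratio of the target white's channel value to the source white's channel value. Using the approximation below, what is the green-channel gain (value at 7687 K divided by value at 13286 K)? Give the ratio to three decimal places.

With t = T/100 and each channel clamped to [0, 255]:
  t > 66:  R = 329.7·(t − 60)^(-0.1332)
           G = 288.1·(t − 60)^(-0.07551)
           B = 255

1.117

At 13286 K (t = 132.86):
  G = 288.1·(132.86 − 60)^(-0.07551) = 288.1·72.86^(-0.07551) = 288.1·0.72337 = 208.404.
At 7687 K (t = 76.87):
  G = 288.1·(76.87 − 60)^(-0.07551) = 288.1·16.87^(-0.07551) = 288.1·0.80787 = 232.747.
Gain = 232.747 / 208.404 = 1.1168 → 1.117.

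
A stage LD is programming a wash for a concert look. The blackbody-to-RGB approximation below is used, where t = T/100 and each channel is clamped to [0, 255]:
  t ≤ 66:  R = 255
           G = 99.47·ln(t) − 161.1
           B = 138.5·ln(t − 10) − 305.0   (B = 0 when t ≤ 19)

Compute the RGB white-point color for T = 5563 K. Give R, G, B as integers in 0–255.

R=255, G=239, B=224

t = 5563/100 = 55.63; the t ≤ 66 branch applies.
R = 255 by definition for t ≤ 66.
G = 99.47·ln 55.63 − 161.1 = 99.47·4.0187 − 161.1 = 238.642.
B = 138.5·ln(55.63 − 10) − 305.0 = 138.5·ln 45.63 − 305.0 = 138.5·3.8206 − 305.0 = 224.148.
Rounded: (255, 239, 224).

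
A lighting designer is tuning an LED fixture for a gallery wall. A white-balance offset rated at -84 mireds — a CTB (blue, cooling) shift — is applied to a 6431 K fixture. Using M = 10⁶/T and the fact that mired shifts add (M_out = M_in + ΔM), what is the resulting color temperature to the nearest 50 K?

M_in = 10⁶/6431 = 155.50 mireds.
M_out = 155.50 + (-84) = 71.50 mireds.
T_out = 10⁶/71.50 = 13986.6 K → 14000 K.

14000 K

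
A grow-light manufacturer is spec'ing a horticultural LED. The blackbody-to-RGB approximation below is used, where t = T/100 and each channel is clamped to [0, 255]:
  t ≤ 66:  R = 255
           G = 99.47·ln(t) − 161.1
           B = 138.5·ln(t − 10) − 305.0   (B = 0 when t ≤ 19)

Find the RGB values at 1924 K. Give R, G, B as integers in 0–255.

R=255, G=133, B=3

t = 1924/100 = 19.24; the t ≤ 66 branch applies.
R = 255 by definition for t ≤ 66.
G = 99.47·ln 19.24 − 161.1 = 99.47·2.9570 − 161.1 = 133.032.
B = 138.5·ln(19.24 − 10) − 305.0 = 138.5·ln 9.24 − 305.0 = 138.5·2.2235 − 305.0 = 2.961.
Rounded: (255, 133, 3).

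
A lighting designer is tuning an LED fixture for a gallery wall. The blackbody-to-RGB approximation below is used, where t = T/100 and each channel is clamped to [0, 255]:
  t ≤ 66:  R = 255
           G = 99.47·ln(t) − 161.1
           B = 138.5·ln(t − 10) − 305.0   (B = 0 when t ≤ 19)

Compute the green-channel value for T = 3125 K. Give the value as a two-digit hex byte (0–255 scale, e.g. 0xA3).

t = 3125/100 = 31.25; the t ≤ 66 branch applies.
G = 99.47·ln 31.25 − 161.1 = 99.47·3.4420 − 161.1 = 181.278.
Rounded: 181; in hex, 0xB5.

0xB5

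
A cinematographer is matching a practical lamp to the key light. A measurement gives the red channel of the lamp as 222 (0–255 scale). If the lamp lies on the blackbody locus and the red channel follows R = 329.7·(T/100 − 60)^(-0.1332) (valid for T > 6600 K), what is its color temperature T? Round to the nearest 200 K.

(t − 60)^(-0.1332) = 222/329.7 = 0.67334.
t − 60 = 0.67334^(1/-0.1332) = 0.67334^(-7.508) = 19.478, so t = 79.478.
T = 100·t = 7948 K → 8000 K to the nearest 200 K.

8000 K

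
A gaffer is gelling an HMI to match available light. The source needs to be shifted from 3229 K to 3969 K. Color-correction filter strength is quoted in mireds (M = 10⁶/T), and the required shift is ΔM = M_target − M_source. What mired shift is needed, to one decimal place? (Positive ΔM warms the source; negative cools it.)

M_source = 10⁶/3229 = 309.693; M_target = 10⁶/3969 = 251.953.
ΔM = 251.953 − 309.693 = -57.741 → -57.7 mireds, a cooling shift.

-57.7 mireds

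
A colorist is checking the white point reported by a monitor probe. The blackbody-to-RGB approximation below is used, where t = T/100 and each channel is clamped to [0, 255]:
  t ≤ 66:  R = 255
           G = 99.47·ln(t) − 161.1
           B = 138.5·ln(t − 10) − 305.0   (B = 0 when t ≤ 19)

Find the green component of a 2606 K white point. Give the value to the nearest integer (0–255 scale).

t = 2606/100 = 26.06; the t ≤ 66 branch applies.
G = 99.47·ln 26.06 − 161.1 = 99.47·3.2604 − 161.1 = 163.212.
Rounded: 163.

163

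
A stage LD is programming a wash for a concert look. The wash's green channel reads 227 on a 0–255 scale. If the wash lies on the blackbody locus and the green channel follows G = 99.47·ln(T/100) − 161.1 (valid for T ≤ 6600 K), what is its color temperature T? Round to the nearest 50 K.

4950 K

ln t = (227 + 161.1) / 99.47 = 3.9017.
t = e^3.9017 = 49.485.
T = 100·t = 4949 K → 4950 K to the nearest 50 K.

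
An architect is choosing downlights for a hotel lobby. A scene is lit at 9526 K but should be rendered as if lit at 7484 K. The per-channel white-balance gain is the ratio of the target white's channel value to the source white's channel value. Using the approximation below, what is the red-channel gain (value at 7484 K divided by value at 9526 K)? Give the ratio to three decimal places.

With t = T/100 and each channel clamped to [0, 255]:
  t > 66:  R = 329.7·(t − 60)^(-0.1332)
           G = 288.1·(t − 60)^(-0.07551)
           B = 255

At 9526 K (t = 95.26):
  R = 329.7·(95.26 − 60)^(-0.1332) = 329.7·35.26^(-0.1332) = 329.7·0.62216 = 205.126.
At 7484 K (t = 74.84):
  R = 329.7·(74.84 − 60)^(-0.1332) = 329.7·14.84^(-0.1332) = 329.7·0.69818 = 230.189.
Gain = 230.189 / 205.126 = 1.1222 → 1.122.

1.122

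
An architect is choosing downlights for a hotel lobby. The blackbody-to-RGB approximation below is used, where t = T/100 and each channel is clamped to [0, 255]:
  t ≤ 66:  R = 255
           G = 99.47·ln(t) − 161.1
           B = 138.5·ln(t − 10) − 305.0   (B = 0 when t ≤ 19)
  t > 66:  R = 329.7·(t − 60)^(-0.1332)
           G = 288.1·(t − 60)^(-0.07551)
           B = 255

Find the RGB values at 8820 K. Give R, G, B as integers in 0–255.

R=211, G=224, B=255

t = 8820/100 = 88.2; the t > 66 branch applies.
R = 329.7·(88.2 − 60)^(-0.1332) = 329.7·28.2^(-0.1332) = 329.7·0.64095 = 211.323.
G = 288.1·(88.2 − 60)^(-0.07551) = 288.1·28.2^(-0.07551) = 288.1·0.77713 = 223.890.
B = 255 by definition for t > 66.
Rounded: (211, 224, 255).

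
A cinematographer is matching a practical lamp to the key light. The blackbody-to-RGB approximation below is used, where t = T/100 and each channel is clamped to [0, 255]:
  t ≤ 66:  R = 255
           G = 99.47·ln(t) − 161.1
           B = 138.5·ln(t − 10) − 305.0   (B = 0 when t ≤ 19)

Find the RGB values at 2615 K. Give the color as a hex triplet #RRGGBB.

#FFA450

t = 2615/100 = 26.15; the t ≤ 66 branch applies.
R = 255 by definition for t ≤ 66.
G = 99.47·ln 26.15 − 161.1 = 99.47·3.2638 − 161.1 = 163.555.
B = 138.5·ln(26.15 − 10) − 305.0 = 138.5·ln 16.15 − 305.0 = 138.5·2.7819 − 305.0 = 80.296.
Rounded: (255, 164, 80).
In hex: #FFA450.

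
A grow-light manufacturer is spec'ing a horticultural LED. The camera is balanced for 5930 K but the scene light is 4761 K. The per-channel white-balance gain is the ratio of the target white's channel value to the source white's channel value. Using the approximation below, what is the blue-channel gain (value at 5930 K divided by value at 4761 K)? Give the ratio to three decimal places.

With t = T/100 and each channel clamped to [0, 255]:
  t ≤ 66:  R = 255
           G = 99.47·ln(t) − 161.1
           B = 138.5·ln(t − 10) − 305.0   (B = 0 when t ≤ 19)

At 4761 K (t = 47.61):
  B = 138.5·ln(47.61 − 10) − 305.0 = 138.5·ln 37.61 − 305.0 = 138.5·3.6273 − 305.0 = 197.377.
At 5930 K (t = 59.3):
  B = 138.5·ln(59.3 − 10) − 305.0 = 138.5·ln 49.3 − 305.0 = 138.5·3.8979 − 305.0 = 234.862.
Gain = 234.862 / 197.377 = 1.1899 → 1.190.

1.190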